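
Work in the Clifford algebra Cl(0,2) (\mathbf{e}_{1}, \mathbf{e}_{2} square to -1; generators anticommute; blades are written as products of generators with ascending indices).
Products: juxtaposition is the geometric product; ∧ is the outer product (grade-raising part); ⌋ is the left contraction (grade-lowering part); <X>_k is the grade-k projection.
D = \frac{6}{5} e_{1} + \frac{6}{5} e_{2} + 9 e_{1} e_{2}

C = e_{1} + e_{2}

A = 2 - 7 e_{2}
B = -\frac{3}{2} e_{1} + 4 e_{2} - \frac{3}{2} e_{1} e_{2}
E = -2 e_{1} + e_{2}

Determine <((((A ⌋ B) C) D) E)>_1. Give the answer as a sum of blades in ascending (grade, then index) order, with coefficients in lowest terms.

step 1: 28 + \frac{15}{2} e_{1} + 8 e_{2} - 3 e_{1} e_{2}
step 2: -\frac{31}{2} + 31 e_{1} + 25 e_{2} - \frac{1}{2} e_{1} e_{2}
step 3: -\frac{627}{10} + 207 e_{1} - \frac{1491}{5} e_{2} - \frac{1323}{10} e_{1} e_{2}
step 4: \frac{3561}{5} + \frac{2577}{10} e_{1} + \frac{2019}{10} e_{2} - \frac{1947}{5} e_{1} e_{2}
step 5: \frac{2577}{10} e_{1} + \frac{2019}{10} e_{2}
Answer: \frac{2577}{10} e_{1} + \frac{2019}{10} e_{2}


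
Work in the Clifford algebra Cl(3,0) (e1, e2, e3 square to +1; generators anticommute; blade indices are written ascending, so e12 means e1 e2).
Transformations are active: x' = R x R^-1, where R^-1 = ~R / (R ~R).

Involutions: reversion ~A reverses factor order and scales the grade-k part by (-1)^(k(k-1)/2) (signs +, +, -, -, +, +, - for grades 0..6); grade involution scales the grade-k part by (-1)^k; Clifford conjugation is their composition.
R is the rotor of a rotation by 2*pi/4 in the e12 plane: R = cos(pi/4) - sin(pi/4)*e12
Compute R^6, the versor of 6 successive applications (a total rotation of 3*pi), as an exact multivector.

Half-angle bookkeeping: 6 applications in e12 add up to rotor phase 6*pi/4 = 3*pi/2, so R^6 = cos(3*pi/2) - sin(3*pi/2)*e12.
cos(3*pi/2) = 0 and sin(3*pi/2) = -1, so R^6 = e12. The net rotation is 1*pi (after discarding 1 full turn, each of which contributes a factor -1 to the rotor); the rotor keeps the half-angle phase exactly.
Answer: e12


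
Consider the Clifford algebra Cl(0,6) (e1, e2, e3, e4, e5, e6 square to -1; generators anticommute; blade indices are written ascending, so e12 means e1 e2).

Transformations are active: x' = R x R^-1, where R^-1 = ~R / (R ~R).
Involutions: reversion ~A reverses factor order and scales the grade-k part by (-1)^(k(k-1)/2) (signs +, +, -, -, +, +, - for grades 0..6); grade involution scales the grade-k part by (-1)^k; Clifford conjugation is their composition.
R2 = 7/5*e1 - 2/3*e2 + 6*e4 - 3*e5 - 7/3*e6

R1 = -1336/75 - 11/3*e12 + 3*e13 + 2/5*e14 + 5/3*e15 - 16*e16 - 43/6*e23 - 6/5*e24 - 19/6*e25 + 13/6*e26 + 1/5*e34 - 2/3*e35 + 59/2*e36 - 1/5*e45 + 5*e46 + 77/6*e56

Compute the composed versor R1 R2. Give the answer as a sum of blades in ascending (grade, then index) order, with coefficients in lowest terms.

Distribute over the terms of R2 (each basis-blade product reordered to ascending indices, repeated generators contracted through their squares):
R1 (7/5*e1) = -9352/375*e1 - 77/15*e2 + 21/5*e3 + 14/25*e4 + 7/3*e5 - 112/5*e6 - 301/30*e123 - 42/25*e124 - 133/30*e125 + 91/30*e126 + 7/25*e134 - 14/15*e135 + 413/10*e136 - 7/25*e145 + 7*e146 + 539/30*e156
R1 (-2/3*e2) = -22/9*e1 + 2672/225*e2 + 43/9*e3 + 4/5*e4 + 19/9*e5 - 13/9*e6 + 2*e123 + 4/15*e124 + 10/9*e125 - 32/3*e126 - 2/15*e234 + 4/9*e235 - 59/3*e236 + 2/15*e245 - 10/3*e246 - 77/9*e256
R1 (6*e4) = -12/5*e1 + 36/5*e2 - 6/5*e3 - 2672/25*e4 - 6/5*e5 + 30*e6 - 22*e124 + 18*e134 - 10*e145 + 96*e146 - 43*e234 + 19*e245 - 13*e246 + 4*e345 - 177*e346 + 77*e456
R1 (-3*e5) = 5*e1 - 19/2*e2 - 2*e3 - 3/5*e4 + 1336/25*e5 - 77/2*e6 + 11*e125 - 9*e135 - 6/5*e145 - 48*e156 + 43/2*e235 + 18/5*e245 + 13/2*e256 - 3/5*e345 + 177/2*e356 + 15*e456
R1 (-7/3*e6) = -112/3*e1 + 91/18*e2 + 413/6*e3 + 35/3*e4 + 539/18*e5 + 9352/225*e6 + 77/9*e126 - 7*e136 - 14/15*e146 - 35/9*e156 + 301/18*e236 + 14/5*e246 + 133/18*e256 - 7/15*e346 + 14/9*e356 + 7/15*e456
Summing the partial products and collecting blades:
Answer: -69881/1125*e1 + 2137/225*e2 + 1343/18*e3 - 7084/75*e4 + 38983/450*e5 + 461/50*e6 - 241/30*e123 - 1756/75*e124 + 691/90*e125 + 83/90*e126 + 457/25*e134 - 149/15*e135 + 343/10*e136 - 287/25*e145 + 1531/15*e146 - 3053/90*e156 - 647/15*e234 + 395/18*e235 - 53/18*e236 + 341/15*e245 - 203/15*e246 + 16/3*e256 + 17/5*e345 - 2662/15*e346 + 1621/18*e356 + 1387/15*e456


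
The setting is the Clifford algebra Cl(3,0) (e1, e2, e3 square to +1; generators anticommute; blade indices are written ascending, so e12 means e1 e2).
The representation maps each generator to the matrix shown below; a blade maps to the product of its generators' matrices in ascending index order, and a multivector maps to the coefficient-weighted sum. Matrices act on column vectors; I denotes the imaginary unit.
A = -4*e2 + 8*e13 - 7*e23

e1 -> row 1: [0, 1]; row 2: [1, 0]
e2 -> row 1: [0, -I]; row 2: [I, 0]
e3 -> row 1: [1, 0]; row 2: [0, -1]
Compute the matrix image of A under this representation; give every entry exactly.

Bivector images (products of the table entries): rho(e13) = rho(e1)rho(e3) = row 1: [0, -1]; row 2: [1, 0]; rho(e23) = rho(e2)rho(e3) = row 1: [0, I]; row 2: [I, 0].
M = (-4)*rho(e2) + (8)*rho(e13) + (-7)*rho(e23), summed entrywise:
Answer: row 1: [0, -8 - 3*I]; row 2: [8 - 11*I, 0]


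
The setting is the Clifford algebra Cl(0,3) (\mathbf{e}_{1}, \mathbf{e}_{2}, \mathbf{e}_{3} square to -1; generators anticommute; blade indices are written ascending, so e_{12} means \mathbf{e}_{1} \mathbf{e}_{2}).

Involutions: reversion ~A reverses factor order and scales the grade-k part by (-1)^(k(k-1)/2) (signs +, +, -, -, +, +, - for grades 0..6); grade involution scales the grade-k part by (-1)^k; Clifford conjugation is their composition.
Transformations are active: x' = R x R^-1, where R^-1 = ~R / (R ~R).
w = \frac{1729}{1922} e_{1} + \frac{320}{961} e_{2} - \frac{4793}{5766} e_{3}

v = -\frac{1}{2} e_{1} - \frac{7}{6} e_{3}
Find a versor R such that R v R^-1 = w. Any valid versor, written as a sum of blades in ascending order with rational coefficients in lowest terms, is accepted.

The midline construction: v and w both square to -\frac{29}{18}, so reflecting in their sum \frac{384}{961} e_{1} + \frac{320}{961} e_{2} - \frac{1920}{961} e_{3} exchanges them.
Answer: \frac{384}{961} e_{1} + \frac{320}{961} e_{2} - \frac{1920}{961} e_{3}


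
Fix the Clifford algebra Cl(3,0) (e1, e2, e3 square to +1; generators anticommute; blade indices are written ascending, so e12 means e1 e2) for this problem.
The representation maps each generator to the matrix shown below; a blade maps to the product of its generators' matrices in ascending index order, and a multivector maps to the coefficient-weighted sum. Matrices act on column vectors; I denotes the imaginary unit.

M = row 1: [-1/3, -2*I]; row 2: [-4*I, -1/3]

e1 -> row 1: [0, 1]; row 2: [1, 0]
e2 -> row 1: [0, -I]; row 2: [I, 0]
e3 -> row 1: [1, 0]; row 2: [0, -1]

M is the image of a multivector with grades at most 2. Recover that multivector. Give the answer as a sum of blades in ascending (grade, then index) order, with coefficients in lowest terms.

Method: 1, rho(e1), rho(e2), rho(e3) form a trace-orthogonal basis of the 2x2 complex matrices (tr(X Y) = 2 if X = Y, else 0), so M = m0*1 + m1*rho(e1) + m2*rho(e2) + m3*rho(e3) with m0 = tr(M)/2 = -1/3, m1 = tr(M rho(e1))/2 = -3*I, m2 = tr(M rho(e2))/2 = -1, m3 = tr(M rho(e3))/2 = 0.
Multiplying table entries, the bivector images are rho(e12) = I*rho(e3), rho(e13) = -I*rho(e2), rho(e23) = I*rho(e1); with real blade coefficients the real parts of m0..m3 are the coefficients of 1, e1, e2, e3 and the imaginary parts give the bivectors (e23: Im m1, e13: -Im m2, e12: Im m3).
Answer: -1/3 - e2 - 3*e23


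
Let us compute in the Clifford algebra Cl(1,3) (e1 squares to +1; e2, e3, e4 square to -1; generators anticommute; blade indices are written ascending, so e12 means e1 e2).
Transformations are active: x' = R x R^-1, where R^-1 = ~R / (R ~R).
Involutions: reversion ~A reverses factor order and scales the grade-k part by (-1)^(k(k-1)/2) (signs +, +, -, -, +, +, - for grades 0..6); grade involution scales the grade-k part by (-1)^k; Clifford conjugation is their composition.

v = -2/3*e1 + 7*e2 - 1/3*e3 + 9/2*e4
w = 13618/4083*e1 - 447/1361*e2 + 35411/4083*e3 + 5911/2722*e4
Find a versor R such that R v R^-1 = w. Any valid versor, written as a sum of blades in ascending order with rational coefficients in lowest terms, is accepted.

Equal squares first: v^2 = w^2 = -827/12. Then v + w = 3632/1361*e1 + 9080/1361*e2 + 11350/1361*e3 + 9080/1361*e4 is a versor taking v to w, provided it is invertible.
Answer: 3632/1361*e1 + 9080/1361*e2 + 11350/1361*e3 + 9080/1361*e4


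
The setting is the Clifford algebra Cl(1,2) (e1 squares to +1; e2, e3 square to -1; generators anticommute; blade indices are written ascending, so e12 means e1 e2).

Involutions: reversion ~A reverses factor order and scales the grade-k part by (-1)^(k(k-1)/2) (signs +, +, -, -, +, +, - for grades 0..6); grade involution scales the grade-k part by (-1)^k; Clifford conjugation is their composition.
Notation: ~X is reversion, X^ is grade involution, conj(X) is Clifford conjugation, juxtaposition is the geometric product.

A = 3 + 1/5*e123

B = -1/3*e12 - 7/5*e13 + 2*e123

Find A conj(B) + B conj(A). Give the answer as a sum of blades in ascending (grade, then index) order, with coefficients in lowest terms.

first term: -2/5 - 7/25*e2 + 1/15*e3 + e12 + 21/5*e13 + 6*e123
second term: -2/5 + 7/25*e2 - 1/15*e3 - e12 - 21/5*e13 + 6*e123
Answer: -4/5 + 12*e123


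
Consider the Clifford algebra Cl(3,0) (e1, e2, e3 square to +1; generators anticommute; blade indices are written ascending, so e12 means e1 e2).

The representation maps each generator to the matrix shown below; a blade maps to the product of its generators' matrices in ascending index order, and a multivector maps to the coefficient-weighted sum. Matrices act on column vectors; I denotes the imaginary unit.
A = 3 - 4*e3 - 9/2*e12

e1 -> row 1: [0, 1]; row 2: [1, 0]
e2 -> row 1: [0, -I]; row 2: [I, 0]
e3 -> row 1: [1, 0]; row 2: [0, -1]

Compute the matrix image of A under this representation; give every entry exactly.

Bivector images (products of the table entries): rho(e12) = rho(e1)rho(e2) = row 1: [I, 0]; row 2: [0, -I].
M = (3)*1 + (-4)*rho(e3) + (-9/2)*rho(e12), summed entrywise (1 is the identity matrix):
Answer: row 1: [-1 - 9*I/2, 0]; row 2: [0, 7 + 9*I/2]


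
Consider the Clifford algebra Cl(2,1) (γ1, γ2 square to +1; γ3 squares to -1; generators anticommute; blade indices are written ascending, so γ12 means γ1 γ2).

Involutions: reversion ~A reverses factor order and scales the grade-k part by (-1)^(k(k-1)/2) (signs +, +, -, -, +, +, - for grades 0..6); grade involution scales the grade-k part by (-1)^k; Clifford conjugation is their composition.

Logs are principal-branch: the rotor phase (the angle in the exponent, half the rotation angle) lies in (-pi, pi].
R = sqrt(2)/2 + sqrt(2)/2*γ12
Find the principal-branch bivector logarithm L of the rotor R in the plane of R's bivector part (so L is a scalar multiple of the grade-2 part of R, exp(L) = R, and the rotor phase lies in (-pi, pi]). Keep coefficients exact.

The scalar part of R is sqrt(2)/2, which pins the rotor phase on the principal branch; dividing the bivector part by the sine of that phase recovers the unit plane, and L is the phase times that plane.
Concretely: cos(phase) = sqrt(2)/2 gives phase = ±pi/4, and since phase/sin(phase) is even the sign is immaterial: L = (phase/sin(phase)) * <R>_2 = (sqrt(2)*pi/4) * <R>_2.
Answer: pi/4*γ12


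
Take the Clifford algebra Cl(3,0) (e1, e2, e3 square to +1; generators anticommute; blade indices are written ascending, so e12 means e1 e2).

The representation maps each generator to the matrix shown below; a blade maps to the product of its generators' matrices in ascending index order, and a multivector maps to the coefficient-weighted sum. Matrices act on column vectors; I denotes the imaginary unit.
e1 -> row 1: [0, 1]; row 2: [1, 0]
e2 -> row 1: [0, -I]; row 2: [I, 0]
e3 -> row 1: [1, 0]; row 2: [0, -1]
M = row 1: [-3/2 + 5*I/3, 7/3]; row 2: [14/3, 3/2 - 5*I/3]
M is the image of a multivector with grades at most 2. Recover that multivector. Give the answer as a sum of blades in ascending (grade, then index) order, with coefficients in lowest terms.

Method: 1, rho(e1), rho(e2), rho(e3) form a trace-orthogonal basis of the 2x2 complex matrices (tr(X Y) = 2 if X = Y, else 0), so M = m0*1 + m1*rho(e1) + m2*rho(e2) + m3*rho(e3) with m0 = tr(M)/2 = 0, m1 = tr(M rho(e1))/2 = 7/2, m2 = tr(M rho(e2))/2 = -7*I/6, m3 = tr(M rho(e3))/2 = -3/2 + 5*I/3.
Multiplying table entries, the bivector images are rho(e12) = I*rho(e3), rho(e13) = -I*rho(e2), rho(e23) = I*rho(e1); with real blade coefficients the real parts of m0..m3 are the coefficients of 1, e1, e2, e3 and the imaginary parts give the bivectors (e23: Im m1, e13: -Im m2, e12: Im m3).
Answer: 7/2*e1 - 3/2*e3 + 5/3*e12 + 7/6*e13


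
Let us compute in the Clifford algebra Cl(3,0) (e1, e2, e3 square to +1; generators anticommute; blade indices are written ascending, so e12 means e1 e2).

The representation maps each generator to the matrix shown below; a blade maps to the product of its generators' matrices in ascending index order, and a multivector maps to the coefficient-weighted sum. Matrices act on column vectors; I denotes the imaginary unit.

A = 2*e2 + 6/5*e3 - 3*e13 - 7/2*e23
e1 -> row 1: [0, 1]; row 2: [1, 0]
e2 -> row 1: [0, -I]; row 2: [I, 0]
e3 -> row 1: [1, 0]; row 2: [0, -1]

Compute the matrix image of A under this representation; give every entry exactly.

Bivector images (products of the table entries): rho(e13) = rho(e1)rho(e3) = row 1: [0, -1]; row 2: [1, 0]; rho(e23) = rho(e2)rho(e3) = row 1: [0, I]; row 2: [I, 0].
M = (2)*rho(e2) + (6/5)*rho(e3) + (-3)*rho(e13) + (-7/2)*rho(e23), summed entrywise:
Answer: row 1: [6/5, 3 - 11*I/2]; row 2: [-3 - 3*I/2, -6/5]


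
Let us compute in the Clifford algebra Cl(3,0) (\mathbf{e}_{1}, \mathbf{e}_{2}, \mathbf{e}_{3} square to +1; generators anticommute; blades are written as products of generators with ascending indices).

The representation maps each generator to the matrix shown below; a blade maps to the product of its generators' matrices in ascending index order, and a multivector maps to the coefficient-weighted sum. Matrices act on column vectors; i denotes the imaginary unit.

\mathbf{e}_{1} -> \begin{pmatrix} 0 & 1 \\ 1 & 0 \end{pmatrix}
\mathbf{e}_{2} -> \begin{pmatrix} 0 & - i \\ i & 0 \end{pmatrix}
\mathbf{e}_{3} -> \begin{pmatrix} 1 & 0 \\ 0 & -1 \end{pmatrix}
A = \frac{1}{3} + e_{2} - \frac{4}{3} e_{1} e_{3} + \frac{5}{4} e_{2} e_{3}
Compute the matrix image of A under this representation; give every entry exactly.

Bivector images (products of the table entries): rho(e_{1} e_{3}) = rho(\mathbf{e}_{1})rho(\mathbf{e}_{3}) = \begin{pmatrix} 0 & -1 \\ 1 & 0 \end{pmatrix}; rho(e_{2} e_{3}) = rho(\mathbf{e}_{2})rho(\mathbf{e}_{3}) = \begin{pmatrix} 0 & i \\ i & 0 \end{pmatrix}.
M = (\frac{1}{3})*1 + (1)*rho(e_{2}) + (-\frac{4}{3})*rho(e_{1} e_{3}) + (\frac{5}{4})*rho(e_{2} e_{3}), summed entrywise (1 is the identity matrix):
Answer: \begin{pmatrix} \frac{1}{3} & \frac{4}{3} + \frac{i}{4} \\ - \frac{4}{3} + \frac{9 i}{4} & \frac{1}{3} \end{pmatrix}


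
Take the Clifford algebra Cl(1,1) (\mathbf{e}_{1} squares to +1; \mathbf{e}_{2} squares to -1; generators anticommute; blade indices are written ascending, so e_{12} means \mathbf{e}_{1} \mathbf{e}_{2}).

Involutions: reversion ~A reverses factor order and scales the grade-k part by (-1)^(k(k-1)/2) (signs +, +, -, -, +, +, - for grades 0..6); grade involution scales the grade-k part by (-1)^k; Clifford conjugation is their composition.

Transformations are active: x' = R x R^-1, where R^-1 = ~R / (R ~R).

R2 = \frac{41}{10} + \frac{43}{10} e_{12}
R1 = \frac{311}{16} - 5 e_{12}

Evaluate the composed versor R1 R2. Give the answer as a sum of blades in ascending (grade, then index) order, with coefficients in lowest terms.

Distribute over the terms of R1 (each basis-blade product reordered to ascending indices, repeated generators contracted through their squares):
(\frac{311}{16}) R2 = \frac{12751}{160} + \frac{13373}{160} e_{12}
(-5 e_{12}) R2 = -\frac{43}{2} - \frac{41}{2} e_{12}
Summing the partial products and collecting blades:
Answer: \frac{9311}{160} + \frac{10093}{160} e_{12}


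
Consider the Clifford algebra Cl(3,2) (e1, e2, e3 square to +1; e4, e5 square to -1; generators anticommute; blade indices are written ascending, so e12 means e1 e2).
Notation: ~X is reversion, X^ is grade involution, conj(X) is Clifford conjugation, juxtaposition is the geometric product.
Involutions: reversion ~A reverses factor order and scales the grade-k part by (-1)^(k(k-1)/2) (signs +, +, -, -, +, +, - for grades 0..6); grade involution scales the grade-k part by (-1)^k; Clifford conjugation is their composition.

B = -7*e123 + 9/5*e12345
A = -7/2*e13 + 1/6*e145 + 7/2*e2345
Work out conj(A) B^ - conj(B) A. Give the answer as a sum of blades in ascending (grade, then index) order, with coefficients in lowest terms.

first term: -63/10*e1 + 49/2*e2 + 3/10*e23 - 49/2*e145 - 63/10*e245 + 7/6*e2345
second term: -63/10*e1 + 49/2*e2 + 3/10*e23 + 49/2*e145 + 63/10*e245 - 7/6*e2345
Answer: -49*e145 - 63/5*e245 + 7/3*e2345


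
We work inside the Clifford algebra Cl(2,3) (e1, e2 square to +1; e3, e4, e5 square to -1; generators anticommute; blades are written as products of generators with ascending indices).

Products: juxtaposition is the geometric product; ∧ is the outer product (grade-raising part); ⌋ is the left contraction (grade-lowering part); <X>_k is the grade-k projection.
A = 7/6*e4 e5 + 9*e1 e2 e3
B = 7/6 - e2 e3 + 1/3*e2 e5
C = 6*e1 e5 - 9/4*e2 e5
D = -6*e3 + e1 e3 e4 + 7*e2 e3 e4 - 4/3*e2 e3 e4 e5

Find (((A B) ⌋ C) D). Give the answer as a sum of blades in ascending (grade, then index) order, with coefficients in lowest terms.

step 1: -9*e1 - 7/18*e2 e4 + 49/36*e4 e5 + 21/2*e1 e2 e3 - 3*e1 e3 e5 - 7/6*e2 e3 e4 e5
step 2: -54*e5
step 3: -324*e3 e5 + 72*e2 e3 e4 + 54*e1 e3 e4 e5 + 378*e2 e3 e4 e5
Answer: -324*e3 e5 + 72*e2 e3 e4 + 54*e1 e3 e4 e5 + 378*e2 e3 e4 e5


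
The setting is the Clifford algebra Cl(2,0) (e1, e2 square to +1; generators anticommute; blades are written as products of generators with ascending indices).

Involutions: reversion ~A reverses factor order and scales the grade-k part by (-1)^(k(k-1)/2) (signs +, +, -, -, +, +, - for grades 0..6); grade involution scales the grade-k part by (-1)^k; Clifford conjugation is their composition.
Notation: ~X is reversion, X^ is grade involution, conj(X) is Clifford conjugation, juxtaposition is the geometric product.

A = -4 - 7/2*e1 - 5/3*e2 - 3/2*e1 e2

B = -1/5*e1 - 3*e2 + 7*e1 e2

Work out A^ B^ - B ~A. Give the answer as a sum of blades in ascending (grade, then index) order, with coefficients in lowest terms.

first term: 81/5 - 509/30*e1 + 64/5*e2 - 107/6*e1 e2
second term: -24/5 - 191/30*e1 + 181/5*e2 - 229/6*e1 e2
Answer: 21 - 53/5*e1 - 117/5*e2 + 61/3*e1 e2


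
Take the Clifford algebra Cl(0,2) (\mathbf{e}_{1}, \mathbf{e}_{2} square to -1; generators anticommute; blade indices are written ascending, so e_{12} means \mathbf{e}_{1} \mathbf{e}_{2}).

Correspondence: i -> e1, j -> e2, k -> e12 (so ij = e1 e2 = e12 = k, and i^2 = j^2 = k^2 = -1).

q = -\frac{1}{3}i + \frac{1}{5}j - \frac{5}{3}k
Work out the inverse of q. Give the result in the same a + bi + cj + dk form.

In blades: q = -\frac{1}{3} e_{1} + \frac{1}{5} e_{2} - \frac{5}{3} e_{12}.
With qbar = \frac{1}{3} e_{1} - \frac{1}{5} e_{2} + \frac{5}{3} e_{12} (scalar fixed, mapped units negated), q qbar = \frac{659}{225} (the sum of squared coefficients), so q^-1 = qbar / (\frac{659}{225}) = \frac{75}{659} e_{1} - \frac{45}{659} e_{2} + \frac{375}{659} e_{12}; translating back:
Answer: \frac{75}{659}i - \frac{45}{659}j + \frac{375}{659}k


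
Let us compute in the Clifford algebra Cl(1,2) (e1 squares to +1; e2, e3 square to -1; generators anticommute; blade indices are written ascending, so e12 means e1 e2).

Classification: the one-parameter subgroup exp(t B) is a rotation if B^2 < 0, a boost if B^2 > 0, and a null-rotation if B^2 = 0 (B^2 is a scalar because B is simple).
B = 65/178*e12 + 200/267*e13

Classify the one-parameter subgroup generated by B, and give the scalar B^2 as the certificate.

B^2 term by term: the squares give (65/178)^2*(e12)^2 + (200/267)^2*(e13)^2 = 4225/31684*(+1) + 40000/71289*(+1) = 25/36 (each basis 2-blade squares to minus the product of its generators' squares); cross terms between blades sharing an index anticommute and cancel. So B^2 = 25/36.
Answer: boost, certificate B^2 = 25/36. The scalar 25/36 is the complete invariant here: its sign names the subgroup type.


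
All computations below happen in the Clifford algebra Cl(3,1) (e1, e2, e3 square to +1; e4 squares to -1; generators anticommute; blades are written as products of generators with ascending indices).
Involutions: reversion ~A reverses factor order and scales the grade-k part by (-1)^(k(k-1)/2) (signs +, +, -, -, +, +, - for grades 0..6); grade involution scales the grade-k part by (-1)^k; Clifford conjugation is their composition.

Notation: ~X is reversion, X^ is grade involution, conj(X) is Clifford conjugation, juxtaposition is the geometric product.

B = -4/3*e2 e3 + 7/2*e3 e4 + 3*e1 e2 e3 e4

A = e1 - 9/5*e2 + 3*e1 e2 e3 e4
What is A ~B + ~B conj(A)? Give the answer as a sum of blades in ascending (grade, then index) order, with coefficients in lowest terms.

first term: -9 - 12/5*e3 - 21/2*e1 e2 - 4*e1 e4 + 4/3*e1 e2 e3 + 19/10*e1 e3 e4 + 93/10*e2 e3 e4
second term: -9 - 12/5*e3 - 21/2*e1 e2 - 4*e1 e4 - 4/3*e1 e2 e3 + 89/10*e1 e3 e4 - 33/10*e2 e3 e4
Answer: -18 - 24/5*e3 - 21*e1 e2 - 8*e1 e4 + 54/5*e1 e3 e4 + 6*e2 e3 e4


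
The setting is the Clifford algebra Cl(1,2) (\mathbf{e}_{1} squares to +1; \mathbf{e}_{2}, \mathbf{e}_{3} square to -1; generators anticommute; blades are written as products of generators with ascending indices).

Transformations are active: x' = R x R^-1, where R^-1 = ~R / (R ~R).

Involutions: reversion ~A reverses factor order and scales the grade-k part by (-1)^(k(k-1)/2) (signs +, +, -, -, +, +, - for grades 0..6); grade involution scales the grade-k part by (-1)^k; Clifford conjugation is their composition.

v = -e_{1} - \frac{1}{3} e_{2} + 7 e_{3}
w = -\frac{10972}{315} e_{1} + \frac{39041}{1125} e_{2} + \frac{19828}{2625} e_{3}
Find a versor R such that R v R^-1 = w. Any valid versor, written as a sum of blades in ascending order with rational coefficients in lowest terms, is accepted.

R = v + w = -\frac{11287}{315} e_{1} + \frac{38666}{1125} e_{2} + \frac{38203}{2625} e_{3} works: the equal norms (-\frac{433}{9}) guarantee its sandwich swaps v into w.
Answer: -\frac{11287}{315} e_{1} + \frac{38666}{1125} e_{2} + \frac{38203}{2625} e_{3}


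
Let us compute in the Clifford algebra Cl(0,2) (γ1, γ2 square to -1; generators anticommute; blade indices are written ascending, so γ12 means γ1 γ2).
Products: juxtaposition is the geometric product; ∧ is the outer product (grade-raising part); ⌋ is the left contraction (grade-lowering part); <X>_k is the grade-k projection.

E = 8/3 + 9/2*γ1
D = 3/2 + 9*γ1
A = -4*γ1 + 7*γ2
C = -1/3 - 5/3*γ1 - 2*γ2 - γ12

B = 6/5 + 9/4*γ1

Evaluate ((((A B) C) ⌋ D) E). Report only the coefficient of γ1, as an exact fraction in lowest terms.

step 1: 9 - 24/5*γ1 + 42/5*γ2 - 63/4*γ12
step 2: -199/20 - 533/10*γ1 + 13/20*γ2 + 397/20*γ12
step 3: 18591/40 - 1791/20*γ1
step 4: 13139/8 + 29643/16*γ1
Answer: 29643/16


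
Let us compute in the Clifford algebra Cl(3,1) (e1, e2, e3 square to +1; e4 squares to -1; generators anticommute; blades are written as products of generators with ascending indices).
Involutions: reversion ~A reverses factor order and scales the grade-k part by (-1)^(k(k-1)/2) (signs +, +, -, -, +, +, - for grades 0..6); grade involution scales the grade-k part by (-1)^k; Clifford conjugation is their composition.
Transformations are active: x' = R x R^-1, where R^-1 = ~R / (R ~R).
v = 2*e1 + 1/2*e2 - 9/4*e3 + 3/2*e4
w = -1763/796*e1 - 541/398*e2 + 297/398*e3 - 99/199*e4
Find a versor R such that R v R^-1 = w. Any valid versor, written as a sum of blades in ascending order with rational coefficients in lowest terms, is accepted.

Why this works: both vectors square to 113/16, so q(v) = q(w) and R = v + w = -171/796*e1 - 171/199*e2 - 1197/796*e3 + 399/398*e4 carries v to w — its own direction survives, the complement (v - w)/2 flips.
Answer: -171/796*e1 - 171/199*e2 - 1197/796*e3 + 399/398*e4


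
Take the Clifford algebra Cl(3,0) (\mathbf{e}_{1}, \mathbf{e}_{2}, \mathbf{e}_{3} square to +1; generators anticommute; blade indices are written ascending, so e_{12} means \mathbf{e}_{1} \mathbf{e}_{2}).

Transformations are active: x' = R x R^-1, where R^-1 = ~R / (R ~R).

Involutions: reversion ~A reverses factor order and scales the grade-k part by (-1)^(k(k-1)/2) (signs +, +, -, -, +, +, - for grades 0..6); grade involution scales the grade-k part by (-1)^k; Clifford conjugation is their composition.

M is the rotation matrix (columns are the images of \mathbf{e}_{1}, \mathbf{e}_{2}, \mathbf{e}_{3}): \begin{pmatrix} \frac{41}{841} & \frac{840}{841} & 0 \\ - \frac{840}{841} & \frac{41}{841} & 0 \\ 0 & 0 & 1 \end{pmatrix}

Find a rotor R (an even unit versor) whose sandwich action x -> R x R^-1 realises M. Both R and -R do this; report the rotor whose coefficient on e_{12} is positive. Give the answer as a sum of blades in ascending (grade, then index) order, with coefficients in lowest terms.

Method: write R = a + b12*e_{12} + b13*e_{13} + b23*e_{23} with a^2 + b12^2 + b13^2 + b23^2 = 1 (so R^-1 = ~R). Expanding the columns R e_j ~R gives tr M = 4a^2 - 1 and, from the antisymmetric part, M21 - M12 = -4a*b12, M13 - M31 = 4a*b13, M32 - M23 = -4a*b23.
Here tr M = \frac{923}{841}, so a^2 = (1 + tr M)/4 = \frac{441}{841} and a = ±\frac{21}{29}. Taking a = \frac{21}{29}: M21 - M12 = -\frac{1680}{841}, M13 - M31 = 0, M32 - M23 = 0, giving b12 = \frac{20}{29}, b13 = 0, b23 = 0, i.e. R = \frac{21}{29} + \frac{20}{29} e_{12}.
Its e_{12} coefficient is already positive.
Answer: \frac{21}{29} + \frac{20}{29} e_{12}. Note: both R and -R realise this M (trace \frac{923}{841}); the covering map identifies them, and the e_{12}-coefficient sign is the tie-breaker.


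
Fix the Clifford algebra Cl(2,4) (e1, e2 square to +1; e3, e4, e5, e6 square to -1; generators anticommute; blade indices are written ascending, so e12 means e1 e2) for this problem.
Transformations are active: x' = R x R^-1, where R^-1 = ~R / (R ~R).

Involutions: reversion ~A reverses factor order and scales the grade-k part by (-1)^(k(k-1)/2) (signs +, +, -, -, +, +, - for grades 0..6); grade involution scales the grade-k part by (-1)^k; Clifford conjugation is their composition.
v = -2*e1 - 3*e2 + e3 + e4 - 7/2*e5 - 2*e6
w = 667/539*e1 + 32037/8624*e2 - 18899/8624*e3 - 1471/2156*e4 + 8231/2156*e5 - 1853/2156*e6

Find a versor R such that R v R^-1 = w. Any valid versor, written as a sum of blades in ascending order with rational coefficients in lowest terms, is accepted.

Why this works: both vectors square to -21/4, so q(v) = q(w) and R = v + w = -411/539*e1 + 6165/8624*e2 - 10275/8624*e3 + 685/2156*e4 + 685/2156*e5 - 6165/2156*e6 carries v to w — its own direction survives, the complement (v - w)/2 flips.
Answer: -411/539*e1 + 6165/8624*e2 - 10275/8624*e3 + 685/2156*e4 + 685/2156*e5 - 6165/2156*e6


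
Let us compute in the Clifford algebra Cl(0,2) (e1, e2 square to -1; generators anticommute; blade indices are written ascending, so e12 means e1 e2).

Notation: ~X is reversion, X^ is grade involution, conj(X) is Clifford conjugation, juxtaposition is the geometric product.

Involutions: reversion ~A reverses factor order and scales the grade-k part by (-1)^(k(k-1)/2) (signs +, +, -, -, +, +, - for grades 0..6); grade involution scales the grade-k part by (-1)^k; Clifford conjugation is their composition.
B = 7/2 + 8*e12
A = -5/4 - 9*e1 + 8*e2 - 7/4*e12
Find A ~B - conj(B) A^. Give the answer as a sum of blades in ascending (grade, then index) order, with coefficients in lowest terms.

first term: -147/8 - 191/2*e1 - 44*e2 + 31/8*e12
second term: -147/8 - 65/2*e1 - 100*e2 + 31/8*e12
Answer: -63*e1 + 56*e2


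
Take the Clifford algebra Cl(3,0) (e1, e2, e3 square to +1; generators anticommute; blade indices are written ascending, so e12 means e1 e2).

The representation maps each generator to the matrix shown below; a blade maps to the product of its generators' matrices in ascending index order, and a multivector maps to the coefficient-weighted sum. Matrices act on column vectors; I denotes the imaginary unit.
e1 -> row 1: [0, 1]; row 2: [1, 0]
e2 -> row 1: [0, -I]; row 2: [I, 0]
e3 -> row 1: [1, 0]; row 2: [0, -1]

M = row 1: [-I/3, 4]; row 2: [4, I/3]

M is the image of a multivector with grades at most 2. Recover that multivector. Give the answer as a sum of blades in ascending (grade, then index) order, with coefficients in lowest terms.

Method: 1, rho(e1), rho(e2), rho(e3) form a trace-orthogonal basis of the 2x2 complex matrices (tr(X Y) = 2 if X = Y, else 0), so M = m0*1 + m1*rho(e1) + m2*rho(e2) + m3*rho(e3) with m0 = tr(M)/2 = 0, m1 = tr(M rho(e1))/2 = 4, m2 = tr(M rho(e2))/2 = 0, m3 = tr(M rho(e3))/2 = -I/3.
Multiplying table entries, the bivector images are rho(e12) = I*rho(e3), rho(e13) = -I*rho(e2), rho(e23) = I*rho(e1); with real blade coefficients the real parts of m0..m3 are the coefficients of 1, e1, e2, e3 and the imaginary parts give the bivectors (e23: Im m1, e13: -Im m2, e12: Im m3).
Answer: 4*e1 - 1/3*e12


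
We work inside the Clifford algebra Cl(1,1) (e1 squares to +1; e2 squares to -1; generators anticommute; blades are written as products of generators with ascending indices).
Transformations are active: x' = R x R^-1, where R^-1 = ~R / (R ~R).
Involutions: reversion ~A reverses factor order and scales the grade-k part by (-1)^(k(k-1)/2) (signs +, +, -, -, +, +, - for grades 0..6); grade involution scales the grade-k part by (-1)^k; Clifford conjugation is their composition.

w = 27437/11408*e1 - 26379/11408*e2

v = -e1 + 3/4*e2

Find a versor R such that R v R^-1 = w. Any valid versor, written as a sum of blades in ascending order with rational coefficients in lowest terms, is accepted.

Since q(v) = q(w) = 7/16, the sum R = v + w = 16029/11408*e1 - 17823/11408*e2 does the job whenever invertible.
Answer: 16029/11408*e1 - 17823/11408*e2


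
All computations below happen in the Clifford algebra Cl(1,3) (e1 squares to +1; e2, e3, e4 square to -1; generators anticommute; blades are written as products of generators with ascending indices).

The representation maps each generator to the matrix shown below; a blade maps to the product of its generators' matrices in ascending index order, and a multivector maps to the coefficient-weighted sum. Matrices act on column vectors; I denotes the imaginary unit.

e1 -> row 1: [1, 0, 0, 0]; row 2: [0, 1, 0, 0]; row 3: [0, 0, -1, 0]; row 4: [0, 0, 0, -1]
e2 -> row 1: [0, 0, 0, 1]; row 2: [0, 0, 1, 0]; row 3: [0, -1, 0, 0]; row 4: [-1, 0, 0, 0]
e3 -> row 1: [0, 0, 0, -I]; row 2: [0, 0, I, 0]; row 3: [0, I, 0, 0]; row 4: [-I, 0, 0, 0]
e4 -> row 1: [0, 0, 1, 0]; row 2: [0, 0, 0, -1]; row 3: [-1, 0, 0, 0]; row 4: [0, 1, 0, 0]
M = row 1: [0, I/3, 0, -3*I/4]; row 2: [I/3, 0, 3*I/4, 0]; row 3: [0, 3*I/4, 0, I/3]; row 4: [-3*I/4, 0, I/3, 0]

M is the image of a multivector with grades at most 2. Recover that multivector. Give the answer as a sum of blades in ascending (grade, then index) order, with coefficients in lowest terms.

Method: the blade images are trace-orthogonal — tr(rho(e_A) rho(e_B)^-1) = 4 if A = B and 0 otherwise — and rho(e_A)^-1 = (e_A)^2 * rho(e_A) with (e_A)^2 = +1 or -1, so the coefficient of e_A in the preimage is (e_A)^2 * tr(M rho(e_A))/4.
Nonzero projections over blades of grade <= 2: e3: (e3)^2 = -1, tr(M rho(e3)) = -3, coefficient 3/4; e3 e4: (e3 e4)^2 = -1, tr(M rho(e3 e4)) = 4/3, coefficient -1/3. Every other blade of grade <= 2 projects to 0.
Answer: 3/4*e3 - 1/3*e3 e4


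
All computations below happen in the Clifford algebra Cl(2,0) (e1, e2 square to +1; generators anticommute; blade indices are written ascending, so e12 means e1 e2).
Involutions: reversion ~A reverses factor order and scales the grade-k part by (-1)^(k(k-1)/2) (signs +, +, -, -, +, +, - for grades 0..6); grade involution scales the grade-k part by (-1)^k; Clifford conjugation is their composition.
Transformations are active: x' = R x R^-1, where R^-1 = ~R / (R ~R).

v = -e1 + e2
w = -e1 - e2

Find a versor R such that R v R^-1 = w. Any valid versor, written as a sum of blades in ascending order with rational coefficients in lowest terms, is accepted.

Since q(v) = q(w) = 2, the sum R = v + w = -2*e1 does the job whenever invertible.
Answer: -2*e1


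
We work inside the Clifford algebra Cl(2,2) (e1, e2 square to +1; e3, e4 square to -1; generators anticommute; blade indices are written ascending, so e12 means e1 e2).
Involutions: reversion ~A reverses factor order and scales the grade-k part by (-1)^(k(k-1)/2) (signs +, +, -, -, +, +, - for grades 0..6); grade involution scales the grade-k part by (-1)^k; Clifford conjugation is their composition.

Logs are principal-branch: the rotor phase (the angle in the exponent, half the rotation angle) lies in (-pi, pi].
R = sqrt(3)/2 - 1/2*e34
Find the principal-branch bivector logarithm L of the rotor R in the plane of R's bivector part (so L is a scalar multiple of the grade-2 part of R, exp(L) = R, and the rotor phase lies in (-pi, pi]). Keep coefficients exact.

The scalar part of R is sqrt(3)/2, which fixes the principal-branch rotor phase; the unit plane is then the bivector part divided by the sine of that phase, and L is that plane scaled by the phase.
Concretely: cos(phase) = sqrt(3)/2 gives phase = ±pi/6, and since phase/sin(phase) is even the sign is immaterial: L = (phase/sin(phase)) * <R>_2 = (pi/3) * <R>_2.
Answer: -pi/6*e34


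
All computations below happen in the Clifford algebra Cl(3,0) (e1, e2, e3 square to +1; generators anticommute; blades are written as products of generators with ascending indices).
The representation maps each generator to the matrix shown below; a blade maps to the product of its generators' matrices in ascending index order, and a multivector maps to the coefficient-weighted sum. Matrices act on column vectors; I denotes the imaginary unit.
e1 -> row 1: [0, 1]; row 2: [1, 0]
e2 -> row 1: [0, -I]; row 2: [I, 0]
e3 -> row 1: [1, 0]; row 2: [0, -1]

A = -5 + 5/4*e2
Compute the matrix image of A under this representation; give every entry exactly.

M = (-5)*1 + (5/4)*rho(e2), summed entrywise (1 is the identity matrix):
Answer: row 1: [-5, -5*I/4]; row 2: [5*I/4, -5]


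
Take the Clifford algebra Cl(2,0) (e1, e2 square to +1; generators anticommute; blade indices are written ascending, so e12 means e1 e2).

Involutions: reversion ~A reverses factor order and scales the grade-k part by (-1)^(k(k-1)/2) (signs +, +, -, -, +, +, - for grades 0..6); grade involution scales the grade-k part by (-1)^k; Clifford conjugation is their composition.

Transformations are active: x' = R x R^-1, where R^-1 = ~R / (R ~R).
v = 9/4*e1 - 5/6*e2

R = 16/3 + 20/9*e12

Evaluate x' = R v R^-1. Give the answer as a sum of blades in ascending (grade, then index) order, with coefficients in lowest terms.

~R = 16/3 - 20/9*e12, and R ~R = 2704/81, so R^-1 = ~R / (2704/81).
R v = 274/27*e1 - 85/9*e2
Answer: 671/676*e1 - 2215/1014*e2


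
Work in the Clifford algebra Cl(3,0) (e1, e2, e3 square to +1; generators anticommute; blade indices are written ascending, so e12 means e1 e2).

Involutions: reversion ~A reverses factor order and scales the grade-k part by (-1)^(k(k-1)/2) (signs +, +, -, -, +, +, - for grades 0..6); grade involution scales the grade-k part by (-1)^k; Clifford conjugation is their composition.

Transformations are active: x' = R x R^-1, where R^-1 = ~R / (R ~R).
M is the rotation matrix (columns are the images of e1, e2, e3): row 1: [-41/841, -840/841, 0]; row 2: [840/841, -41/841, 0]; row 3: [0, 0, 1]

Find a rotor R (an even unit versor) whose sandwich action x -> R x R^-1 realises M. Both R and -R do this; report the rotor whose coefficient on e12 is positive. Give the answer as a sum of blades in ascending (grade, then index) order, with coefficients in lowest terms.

Method: write R = a + b12*e12 + b13*e13 + b23*e23 with a^2 + b12^2 + b13^2 + b23^2 = 1 (so R^-1 = ~R). Expanding the columns R e_j ~R gives tr M = 4a^2 - 1 and, from the antisymmetric part, M21 - M12 = -4a*b12, M13 - M31 = 4a*b13, M32 - M23 = -4a*b23.
Here tr M = 759/841, so a^2 = (1 + tr M)/4 = 400/841 and a = ±20/29. Taking a = 20/29: M21 - M12 = 1680/841, M13 - M31 = 0, M32 - M23 = 0, giving b12 = -21/29, b13 = 0, b23 = 0, i.e. R = 20/29 - 21/29*e12.
Its e12 coefficient is negative, so report the other preimage -R.
Answer: -20/29 + 21/29*e12. Recall the cover is two-to-one: with M of trace 759/841, both preimages act alike, and the stated e12 sign chooses the sheet.


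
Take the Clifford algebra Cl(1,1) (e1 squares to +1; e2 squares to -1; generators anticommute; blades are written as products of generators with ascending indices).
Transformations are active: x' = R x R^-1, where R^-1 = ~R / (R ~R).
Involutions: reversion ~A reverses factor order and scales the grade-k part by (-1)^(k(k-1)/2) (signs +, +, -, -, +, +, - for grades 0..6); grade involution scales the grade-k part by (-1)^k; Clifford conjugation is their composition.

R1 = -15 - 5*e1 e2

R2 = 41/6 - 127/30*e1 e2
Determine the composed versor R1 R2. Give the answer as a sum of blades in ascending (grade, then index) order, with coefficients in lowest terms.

Distribute over the terms of R1 (each basis-blade product reordered to ascending indices, repeated generators contracted through their squares):
(-15) R2 = -205/2 + 127/2*e1 e2
(-5*e1 e2) R2 = 127/6 - 205/6*e1 e2
Summing the partial products and collecting blades:
Answer: -244/3 + 88/3*e1 e2


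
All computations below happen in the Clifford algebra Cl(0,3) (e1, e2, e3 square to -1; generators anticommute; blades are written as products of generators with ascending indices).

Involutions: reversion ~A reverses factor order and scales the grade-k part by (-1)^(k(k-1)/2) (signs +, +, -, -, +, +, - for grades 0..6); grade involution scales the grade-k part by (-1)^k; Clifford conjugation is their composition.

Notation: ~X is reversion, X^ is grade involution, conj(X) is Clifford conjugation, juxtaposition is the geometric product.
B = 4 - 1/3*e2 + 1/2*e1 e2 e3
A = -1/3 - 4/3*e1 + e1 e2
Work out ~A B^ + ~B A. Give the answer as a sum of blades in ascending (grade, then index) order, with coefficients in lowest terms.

first term: -4/3 - 5*e1 - 1/9*e2 - 1/2*e3 - 40/9*e1 e2 - 2/3*e2 e3 + 1/6*e1 e2 e3
second term: -4/3 - 17/3*e1 + 1/9*e2 + 1/2*e3 + 32/9*e1 e2 - 2/3*e2 e3 + 1/6*e1 e2 e3
Answer: -8/3 - 32/3*e1 - 8/9*e1 e2 - 4/3*e2 e3 + 1/3*e1 e2 e3


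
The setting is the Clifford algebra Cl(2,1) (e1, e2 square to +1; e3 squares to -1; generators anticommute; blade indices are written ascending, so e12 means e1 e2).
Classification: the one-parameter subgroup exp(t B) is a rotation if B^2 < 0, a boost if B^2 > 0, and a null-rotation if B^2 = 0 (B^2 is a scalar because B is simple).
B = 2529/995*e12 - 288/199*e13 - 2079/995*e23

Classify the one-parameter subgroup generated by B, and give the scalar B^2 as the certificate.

B^2 term by term: the squares give (2529/995)^2*(e12)^2 + (-288/199)^2*(e13)^2 + (-2079/995)^2*(e23)^2 = 6395841/990025*(-1) + 82944/39601*(+1) + 4322241/990025*(+1) = 0 (each basis 2-blade squares to minus the product of its generators' squares); cross terms between blades sharing an index anticommute and cancel. So B^2 = 0.
Answer: null-rotation, certificate B^2 = 0. Why this suffices: the scalar 0 survives any versor conjugation, so its sign alone determines the class however B is presented.


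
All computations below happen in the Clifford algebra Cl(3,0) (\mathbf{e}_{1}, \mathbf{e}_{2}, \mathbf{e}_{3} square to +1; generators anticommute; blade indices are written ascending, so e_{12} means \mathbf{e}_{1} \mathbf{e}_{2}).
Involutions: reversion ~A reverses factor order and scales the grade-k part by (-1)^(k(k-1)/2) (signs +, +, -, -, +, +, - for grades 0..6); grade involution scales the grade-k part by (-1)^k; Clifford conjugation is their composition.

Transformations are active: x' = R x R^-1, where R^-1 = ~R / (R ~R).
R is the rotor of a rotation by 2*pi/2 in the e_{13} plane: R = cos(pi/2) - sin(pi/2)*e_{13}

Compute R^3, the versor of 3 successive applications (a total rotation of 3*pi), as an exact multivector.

Rotor phase runs at HALF the rotation angle; powers of one rotor simply add phase, so after 3 steps in e_{13} the phase is 3*pi/2 = \frac{3 \pi}{2} and R^3 = cos(\frac{3 \pi}{2}) - sin(\frac{3 \pi}{2})*e_{13}.
cos(\frac{3 \pi}{2}) = 0 and sin(\frac{3 \pi}{2}) = -1, so R^3 = e_{13}. The net rotation is 1*pi (after discarding 1 full turn, each of which contributes a factor -1 to the rotor); the rotor keeps the half-angle phase exactly.
Answer: e_{13}
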